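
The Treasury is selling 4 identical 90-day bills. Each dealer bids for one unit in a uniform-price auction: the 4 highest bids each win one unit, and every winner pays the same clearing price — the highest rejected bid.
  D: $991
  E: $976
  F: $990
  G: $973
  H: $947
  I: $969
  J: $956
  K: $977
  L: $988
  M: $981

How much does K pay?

K pays $0

Sorting: 991 (D), 990 (F), 988 (L), 981 (M), 977 (K), 976 (E), …
The 4 highest are D, F, L, M.
Highest unsuccessful bid: $977 → clearing price.
K does not win → pays $0.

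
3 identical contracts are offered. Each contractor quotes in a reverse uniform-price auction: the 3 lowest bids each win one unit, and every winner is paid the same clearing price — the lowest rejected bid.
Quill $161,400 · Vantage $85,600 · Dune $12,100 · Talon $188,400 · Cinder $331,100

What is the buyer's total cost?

Total cost: $565,200

Ordering the bids: 12,100 (Dune), 85,600 (Vantage), 161,400 (Quill), 188,400 (Talon), 331,100 (Cinder)
The 3 lowest are Dune, Vantage, Quill.
Lowest unsuccessful bid: $188,400 → clearing price.
Total cost = 3 × $188,400 = $565,200.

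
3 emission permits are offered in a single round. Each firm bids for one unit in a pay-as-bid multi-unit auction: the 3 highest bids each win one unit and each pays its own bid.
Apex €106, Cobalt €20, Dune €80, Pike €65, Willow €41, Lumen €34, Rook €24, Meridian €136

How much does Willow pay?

Sorting: 136 (Meridian), 106 (Apex), 80 (Dune), 65 (Pike), 41 (Willow), …
The 3 highest are Meridian, Apex, Dune.
Willow does not win → €0.

Willow pays €0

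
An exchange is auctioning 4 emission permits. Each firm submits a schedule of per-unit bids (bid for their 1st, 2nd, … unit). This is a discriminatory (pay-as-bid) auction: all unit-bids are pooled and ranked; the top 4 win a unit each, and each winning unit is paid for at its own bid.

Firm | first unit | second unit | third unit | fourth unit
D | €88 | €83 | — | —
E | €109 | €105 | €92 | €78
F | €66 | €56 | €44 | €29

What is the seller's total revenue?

Total revenue: €394

Merging the schedules and taking the best 4: 109 (E-1), 105 (E-2), 92 (E-3), 88 (D-1)
Next rejected bid: €83 (not a price — pay-as-bid).
Each winning unit pays its own bid.
Revenue = 109 + 105 + 92 + 88 = €394.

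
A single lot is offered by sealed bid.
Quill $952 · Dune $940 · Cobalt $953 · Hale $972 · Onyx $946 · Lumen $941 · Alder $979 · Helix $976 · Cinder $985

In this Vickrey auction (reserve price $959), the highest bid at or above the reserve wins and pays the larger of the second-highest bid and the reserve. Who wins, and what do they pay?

Cinder pays $979

Rule: the highest bid at or above the reserve wins and pays the larger of the second-highest bid and the reserve.
Sorting bids: 985 (Cinder) > 979 (Alder) > 976 (Helix) > 972 (Hale) > 953 (Cobalt) > 952 (Quill) > …
Cinder has the top bid at or above the reserve ($985).
Second-highest bid $979 exceeds the reserve $959 → payment $979.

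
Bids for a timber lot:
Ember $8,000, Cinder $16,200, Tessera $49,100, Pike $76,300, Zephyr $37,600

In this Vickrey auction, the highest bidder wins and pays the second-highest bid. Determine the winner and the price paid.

Sorting bids: 76,300 (Pike) > 49,100 (Tessera) > 37,600 (Zephyr) > 16,200 (Cinder) > 8,000 (Ember)
Pike is highest; pays the second-highest bid, $49,100.

Pike pays $49,100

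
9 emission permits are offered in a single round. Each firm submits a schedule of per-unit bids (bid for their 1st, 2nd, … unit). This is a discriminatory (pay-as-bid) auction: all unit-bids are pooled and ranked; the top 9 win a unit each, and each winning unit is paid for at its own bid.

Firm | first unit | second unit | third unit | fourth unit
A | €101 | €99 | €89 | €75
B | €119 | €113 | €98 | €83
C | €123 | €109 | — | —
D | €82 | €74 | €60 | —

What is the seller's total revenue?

Total revenue: €934

Merging the schedules and taking the best 9: 123 (C-1), 119 (B-1), 113 (B-2), 109 (C-2), 101 (A-1), 99 (A-2), 98 (B-3), 89 (A-3), 83 (B-4)
Next rejected bid: €82 (not a price — pay-as-bid).
Each winning unit pays its own bid.
Revenue = 123 + 119 + 113 + 109 + 101 + 99 + 98 + 89 + 83 = €934.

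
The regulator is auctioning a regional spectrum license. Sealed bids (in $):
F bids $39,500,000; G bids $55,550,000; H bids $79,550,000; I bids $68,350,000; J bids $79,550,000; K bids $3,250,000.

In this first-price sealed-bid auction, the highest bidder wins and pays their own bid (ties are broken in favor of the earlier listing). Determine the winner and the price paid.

Sorting bids: 79,550,000 (H) > 79,550,000 (J) > 68,350,000 (I) > 55,550,000 (G) > 39,500,000 (F) > 3,250,000 (K)
H and J tie at $79,550,000; tie-break gives it to H.
H is highest → pays own bid, $79,550,000.

H pays $79,550,000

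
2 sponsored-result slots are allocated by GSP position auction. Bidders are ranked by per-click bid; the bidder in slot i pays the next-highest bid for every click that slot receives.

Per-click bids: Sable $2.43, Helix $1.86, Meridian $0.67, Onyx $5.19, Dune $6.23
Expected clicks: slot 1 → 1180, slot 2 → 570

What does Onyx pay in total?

Ranked by bid: $6.23 (Dune) > $5.19 (Onyx) > $2.43 (Sable) > …
Onyx holds slot 2 → pays next bid $2.43 × 570 clicks = $1385.10.

Onyx pays $1385.10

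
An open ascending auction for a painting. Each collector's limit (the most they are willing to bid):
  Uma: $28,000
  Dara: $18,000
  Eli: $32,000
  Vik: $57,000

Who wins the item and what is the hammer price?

Vik wins at $32,000

Open ascending-bid auction: the price rises until one bidder remains; the winner pays the price at which the last rival dropped out.
Limits in order: 57,000 (Vik) > 32,000 (Eli) > 28,000 (Uma) > 18,000 (Dara)
Bidding ends when Eli exits at $32,000; Vik takes it.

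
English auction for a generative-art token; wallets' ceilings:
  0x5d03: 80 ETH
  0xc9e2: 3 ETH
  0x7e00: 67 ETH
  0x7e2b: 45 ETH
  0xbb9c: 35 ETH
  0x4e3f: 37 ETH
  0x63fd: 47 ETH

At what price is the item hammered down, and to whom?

0x5d03 wins at 67 ETH

Sorting limits: 80 (0x5d03) > 67 (0x7e00) > 47 (0x63fd) > 45 (0x7e2b) > 37 (0x4e3f) > 35 (0xbb9c) > …
Bidding ends when 0x7e00 exits at 67 ETH; 0x5d03 takes it.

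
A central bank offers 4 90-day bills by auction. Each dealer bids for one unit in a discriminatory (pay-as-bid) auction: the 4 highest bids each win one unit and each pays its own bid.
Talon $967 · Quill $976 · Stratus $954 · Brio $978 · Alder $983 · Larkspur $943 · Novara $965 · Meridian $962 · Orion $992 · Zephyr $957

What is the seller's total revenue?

Bids ranked high→low: 992 (Orion), 983 (Alder), 978 (Brio), 976 (Quill), 967 (Talon), 965 (Novara), …
The 4 highest are Orion, Alder, Brio, Quill.
Total revenue = 992 + 983 + 978 + 976 = $3,929.

Total revenue: $3,929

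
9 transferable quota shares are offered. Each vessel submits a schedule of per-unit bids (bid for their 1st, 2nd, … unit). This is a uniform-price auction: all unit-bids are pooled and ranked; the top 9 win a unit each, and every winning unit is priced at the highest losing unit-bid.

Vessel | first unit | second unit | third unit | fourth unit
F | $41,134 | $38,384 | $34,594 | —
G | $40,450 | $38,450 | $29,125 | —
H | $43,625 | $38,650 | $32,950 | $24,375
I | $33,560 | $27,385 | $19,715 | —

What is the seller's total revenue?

Merging the schedules and taking the best 9: 43,625 (H-1), 41,134 (F-1), 40,450 (G-1), 38,650 (H-2), 38,450 (G-2), 38,384 (F-2), 34,594 (F-3), 33,560 (I-1), 32,950 (H-3)
The (k+1)-th unit-bid is $29,125.
Allocation: F 3, G 2, H 3, I 1. Every unit priced at $29,125.
Revenue = 9 × 29,125 = $262,125.

Total revenue: $262,125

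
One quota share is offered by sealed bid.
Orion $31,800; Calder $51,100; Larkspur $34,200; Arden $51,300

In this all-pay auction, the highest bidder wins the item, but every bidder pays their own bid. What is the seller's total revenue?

Total revenue: $168,400

Bids in order: 51,300 (Arden) > 51,100 (Calder) > 34,200 (Larkspur) > 31,800 (Orion)
Every bidder forfeits their bid regardless of winning.
Revenue = 31,800 + 51,100 + 34,200 + 51,300 = $168,400.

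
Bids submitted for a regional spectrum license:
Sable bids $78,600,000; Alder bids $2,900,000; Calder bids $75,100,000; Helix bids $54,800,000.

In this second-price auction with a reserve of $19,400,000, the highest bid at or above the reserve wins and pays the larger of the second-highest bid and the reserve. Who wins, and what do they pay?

Sorting bids: 78,600,000 (Sable) > 75,100,000 (Calder) > 54,800,000 (Helix) > 2,900,000 (Alder)
Sable has the top bid at or above the reserve ($78,600,000).
Second-highest bid $75,100,000 exceeds the reserve $19,400,000 → payment $75,100,000.

Sable pays $75,100,000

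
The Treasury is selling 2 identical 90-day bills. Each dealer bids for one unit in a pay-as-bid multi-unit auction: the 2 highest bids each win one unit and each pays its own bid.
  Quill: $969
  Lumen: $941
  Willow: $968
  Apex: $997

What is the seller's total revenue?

Total revenue: $1,966

Ordering the bids: 997 (Apex), 969 (Quill), 968 (Willow), 941 (Lumen)
The 2 highest are Apex, Quill.
Total revenue = 997 + 969 = $1,966.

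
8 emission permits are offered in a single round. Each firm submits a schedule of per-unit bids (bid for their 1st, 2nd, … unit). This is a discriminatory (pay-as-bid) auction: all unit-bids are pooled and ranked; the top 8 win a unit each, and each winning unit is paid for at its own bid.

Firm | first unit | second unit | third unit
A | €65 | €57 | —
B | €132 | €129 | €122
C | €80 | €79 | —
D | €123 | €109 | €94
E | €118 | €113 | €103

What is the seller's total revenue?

Merging the schedules and taking the best 8: 132 (B-1), 129 (B-2), 123 (D-1), 122 (B-3), 118 (E-1), 113 (E-2), 109 (D-2), 103 (E-3)
Next rejected bid: €94 (not a price — pay-as-bid).
Each winning unit pays its own bid.
Revenue = 132 + 129 + 123 + 122 + 118 + 113 + 109 + 103 = €949.

Total revenue: €949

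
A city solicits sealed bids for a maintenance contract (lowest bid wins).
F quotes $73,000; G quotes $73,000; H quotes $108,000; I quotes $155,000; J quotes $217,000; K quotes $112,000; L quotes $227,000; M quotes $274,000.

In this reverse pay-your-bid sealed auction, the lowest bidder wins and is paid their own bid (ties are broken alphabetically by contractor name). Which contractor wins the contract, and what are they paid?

F is paid $73,000

Bids in order: 73,000 (F) < 73,000 (G) < 108,000 (H) < 112,000 (K) < 155,000 (I) < 217,000 (J) < …
F and G tie at $73,000; tie-break gives it to F.
F is lowest → is paid own bid, $73,000.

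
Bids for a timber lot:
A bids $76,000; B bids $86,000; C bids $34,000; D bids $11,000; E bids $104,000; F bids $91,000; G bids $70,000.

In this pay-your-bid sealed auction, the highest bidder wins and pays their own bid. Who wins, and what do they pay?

Pay-your-bid sealed auction: the highest bidder wins and pays their own bid.
Bids ranked: 104,000 (E) > 91,000 (F) > 86,000 (B) > 76,000 (A) > 70,000 (G) > 34,000 (C) > …
First-price: E pays what they bid, $104,000.

E pays $104,000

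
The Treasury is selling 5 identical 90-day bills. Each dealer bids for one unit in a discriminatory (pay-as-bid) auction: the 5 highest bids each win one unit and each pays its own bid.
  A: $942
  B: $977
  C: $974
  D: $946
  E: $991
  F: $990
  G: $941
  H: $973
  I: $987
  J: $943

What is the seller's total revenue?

Ordering the bids: 991 (E), 990 (F), 987 (I), 977 (B), 974 (C), 973 (H), 946 (D), …
Winners (5 units): E, F, I, B, C.
Total revenue = 991 + 990 + 987 + 977 + 974 = $4,919.

Total revenue: $4,919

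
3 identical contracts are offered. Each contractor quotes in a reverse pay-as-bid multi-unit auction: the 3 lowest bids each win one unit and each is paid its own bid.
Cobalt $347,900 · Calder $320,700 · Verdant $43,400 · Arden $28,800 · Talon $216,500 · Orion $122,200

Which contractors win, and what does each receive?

Ordering the bids: 28,800 (Arden), 43,400 (Verdant), 122,200 (Orion), 216,500 (Talon), 320,700 (Calder), …
The 3 lowest are Arden, Verdant, Orion.
Each winner is paid its own bid: Arden $28,800, Verdant $43,400, Orion $122,200.

Arden $28,800, Verdant $43,400, Orion $122,200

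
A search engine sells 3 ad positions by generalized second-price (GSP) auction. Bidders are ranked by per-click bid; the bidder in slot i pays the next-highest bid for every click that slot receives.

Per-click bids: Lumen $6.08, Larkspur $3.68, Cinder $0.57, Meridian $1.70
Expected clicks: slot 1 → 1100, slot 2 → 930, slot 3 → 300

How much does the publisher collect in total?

Total revenue: $5800.00

Per-click bids in order: $6.08 (Lumen) > $3.68 (Larkspur) > $1.70 (Meridian) > $0.57 (Cinder)
Slot 1: Lumen pays $3.68 × 1100 = $4048.00
Slot 2: Larkspur pays $1.70 × 930 = $1581.00
Slot 3: Meridian pays $0.57 × 300 = $171.00
Total = $5800.00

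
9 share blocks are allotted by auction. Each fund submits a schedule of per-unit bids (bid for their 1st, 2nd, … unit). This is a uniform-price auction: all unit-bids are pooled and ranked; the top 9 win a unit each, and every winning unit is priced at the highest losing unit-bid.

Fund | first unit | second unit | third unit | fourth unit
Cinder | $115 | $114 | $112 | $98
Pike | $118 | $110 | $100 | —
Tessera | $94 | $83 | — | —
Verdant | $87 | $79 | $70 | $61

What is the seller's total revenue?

All unit-bids, highest first — top 9: 118 (Pike-1), 115 (Cinder-1), 114 (Cinder-2), 112 (Cinder-3), 110 (Pike-2), 100 (Pike-3), 98 (Cinder-4), 94 (Tessera-1), 87 (Verdant-1)
First bid not allocated: $83.
Allocation: Cinder 4, Pike 3, Tessera 1, Verdant 1. Every unit priced at $83.
Revenue = 9 × 83 = $747.

Total revenue: $747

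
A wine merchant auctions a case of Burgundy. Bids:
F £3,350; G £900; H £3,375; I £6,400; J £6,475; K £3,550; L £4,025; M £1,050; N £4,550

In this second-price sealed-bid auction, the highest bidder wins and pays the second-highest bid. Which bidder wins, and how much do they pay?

Bids ranked: 6,475 (J) > 6,400 (I) > 4,550 (N) > 4,025 (L) > 3,550 (K) > 3,375 (H) > …
J wins with the highest bid; price is set by the runner-up at £6,400.

J pays £6,400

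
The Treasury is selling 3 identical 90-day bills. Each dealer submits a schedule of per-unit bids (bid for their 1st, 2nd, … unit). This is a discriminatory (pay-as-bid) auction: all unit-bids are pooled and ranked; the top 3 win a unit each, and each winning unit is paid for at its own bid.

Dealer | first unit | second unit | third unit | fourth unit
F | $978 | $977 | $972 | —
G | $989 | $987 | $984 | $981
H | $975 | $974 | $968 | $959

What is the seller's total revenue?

Total revenue: $2,960

Merging the schedules and taking the best 3: 989 (G-1), 987 (G-2), 984 (G-3)
Next rejected bid: $981 (not a price — pay-as-bid).
Each winning unit pays its own bid.
Revenue = 989 + 987 + 984 = $2,960.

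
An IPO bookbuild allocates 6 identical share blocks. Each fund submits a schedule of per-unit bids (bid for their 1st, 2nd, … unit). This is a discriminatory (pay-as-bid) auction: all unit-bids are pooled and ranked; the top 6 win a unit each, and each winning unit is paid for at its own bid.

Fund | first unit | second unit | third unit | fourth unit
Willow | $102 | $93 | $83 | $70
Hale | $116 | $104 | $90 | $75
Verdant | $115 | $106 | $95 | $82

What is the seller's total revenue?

Pooled unit-bids ranked (top 6): 116 (Hale-1), 115 (Verdant-1), 106 (Verdant-2), 104 (Hale-2), 102 (Willow-1), 95 (Verdant-3)
Next rejected bid: $93 (not a price — pay-as-bid).
Each winning unit pays its own bid.
Revenue = 116 + 115 + 106 + 104 + 102 + 95 = $638.

Total revenue: $638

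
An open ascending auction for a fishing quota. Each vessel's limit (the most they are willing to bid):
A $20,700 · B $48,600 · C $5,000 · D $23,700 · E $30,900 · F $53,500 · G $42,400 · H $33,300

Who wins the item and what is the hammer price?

F wins at $48,600

Ascending (English) auction: the price rises until one bidder remains; the winner pays the price at which the last rival dropped out.
Limits ranked: 53,500 (F) > 48,600 (B) > 42,400 (G) > 33,300 (H) > 30,900 (E) > 23,700 (D) > …
Once the price passes $48,600, only F is left; the hammer falls at B's limit of $48,600.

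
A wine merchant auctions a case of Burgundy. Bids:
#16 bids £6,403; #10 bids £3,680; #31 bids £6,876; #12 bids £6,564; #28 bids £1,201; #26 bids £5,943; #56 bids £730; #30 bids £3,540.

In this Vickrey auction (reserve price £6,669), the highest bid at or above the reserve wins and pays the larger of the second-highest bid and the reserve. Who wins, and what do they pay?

#31 pays £6,669

Bids ranked: 6,876 (#31) > 6,564 (#12) > 6,403 (#16) > 5,943 (#26) > 3,680 (#10) > 3,540 (#30) > …
Highest eligible bid: #31 at £6,876.
Second-highest bid £6,564 is below the reserve £6,669, so the reserve binds → payment £6,669.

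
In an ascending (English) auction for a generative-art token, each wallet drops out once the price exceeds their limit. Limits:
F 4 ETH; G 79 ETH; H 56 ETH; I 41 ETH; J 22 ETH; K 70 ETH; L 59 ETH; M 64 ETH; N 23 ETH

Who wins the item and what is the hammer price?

Sorting limits: 79 (G) > 70 (K) > 64 (M) > 59 (L) > 56 (H) > 41 (I) > …
K is the last rival to drop out, at 70 ETH; G remains and wins at that price.

G wins at 70 ETH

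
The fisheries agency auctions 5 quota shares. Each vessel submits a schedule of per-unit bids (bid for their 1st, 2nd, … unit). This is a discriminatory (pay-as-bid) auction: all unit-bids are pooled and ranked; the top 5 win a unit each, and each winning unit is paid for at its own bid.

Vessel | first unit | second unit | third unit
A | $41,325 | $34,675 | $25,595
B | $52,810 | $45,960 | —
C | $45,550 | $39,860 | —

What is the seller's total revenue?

All unit-bids, highest first — top 5: 52,810 (B-1), 45,960 (B-2), 45,550 (C-1), 41,325 (A-1), 39,860 (C-2)
Next rejected bid: $34,675 (not a price — pay-as-bid).
Each winning unit pays its own bid.
Revenue = 52,810 + 45,960 + 45,550 + 41,325 + 39,860 = $225,505.

Total revenue: $225,505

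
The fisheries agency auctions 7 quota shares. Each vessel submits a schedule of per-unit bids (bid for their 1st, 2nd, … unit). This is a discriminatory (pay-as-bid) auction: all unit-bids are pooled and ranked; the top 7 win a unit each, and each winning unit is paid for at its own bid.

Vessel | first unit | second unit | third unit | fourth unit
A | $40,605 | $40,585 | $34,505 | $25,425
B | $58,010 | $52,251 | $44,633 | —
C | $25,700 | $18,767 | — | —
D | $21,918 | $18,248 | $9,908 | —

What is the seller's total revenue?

Pooled unit-bids ranked (top 7): 58,010 (B-1), 52,251 (B-2), 44,633 (B-3), 40,605 (A-1), 40,585 (A-2), 34,505 (A-3), 25,700 (C-1)
Next rejected bid: $25,425 (not a price — pay-as-bid).
Each winning unit pays its own bid.
Revenue = 58,010 + 52,251 + 44,633 + 40,605 + 40,585 + 34,505 + 25,700 = $296,289.

Total revenue: $296,289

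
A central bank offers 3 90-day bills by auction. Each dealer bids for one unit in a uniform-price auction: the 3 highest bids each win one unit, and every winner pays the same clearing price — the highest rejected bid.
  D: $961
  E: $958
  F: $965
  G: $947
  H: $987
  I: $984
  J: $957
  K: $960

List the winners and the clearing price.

Sorting: 987 (H), 984 (I), 965 (F), 961 (D), 960 (K), …
Winners (3 units): H, I, F.
First losing bid is D's $961, which sets the uniform price.

H, I, F; each pays $961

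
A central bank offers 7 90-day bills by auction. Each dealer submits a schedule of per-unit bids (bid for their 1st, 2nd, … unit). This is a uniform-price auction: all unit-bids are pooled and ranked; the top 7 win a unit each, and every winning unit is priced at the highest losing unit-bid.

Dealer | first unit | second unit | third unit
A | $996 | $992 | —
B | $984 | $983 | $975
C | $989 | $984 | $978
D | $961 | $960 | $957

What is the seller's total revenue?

Merging the schedules and taking the best 7: 996 (A-1), 992 (A-2), 989 (C-1), 984 (B-1), 984 (C-2), 983 (B-2), 978 (C-3)
The (k+1)-th unit-bid is $975.
Allocation: A 2, B 2, C 3. Every unit priced at $975.
Revenue = 7 × 975 = $6,825.

Total revenue: $6,825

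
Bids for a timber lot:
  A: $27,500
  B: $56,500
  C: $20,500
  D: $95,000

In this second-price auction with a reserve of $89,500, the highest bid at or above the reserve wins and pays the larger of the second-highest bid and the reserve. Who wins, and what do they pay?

Bids in order: 95,000 (D) > 56,500 (B) > 27,500 (A) > 20,500 (C)
Highest eligible bid: D at $95,000.
Second-highest bid $56,500 is below the reserve $89,500, so the reserve binds → payment $89,500.

D pays $89,500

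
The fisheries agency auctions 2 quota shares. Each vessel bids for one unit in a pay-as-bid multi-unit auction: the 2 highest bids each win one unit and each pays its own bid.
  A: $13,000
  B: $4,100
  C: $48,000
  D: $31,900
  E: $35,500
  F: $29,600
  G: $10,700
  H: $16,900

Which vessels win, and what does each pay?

Bids ranked high→low: 48,000 (C), 35,500 (E), 31,900 (D), 29,600 (F), …
Winners (2 units): C, E.
Each winner pays its own bid: C $48,000, E $35,500.

C $48,000, E $35,500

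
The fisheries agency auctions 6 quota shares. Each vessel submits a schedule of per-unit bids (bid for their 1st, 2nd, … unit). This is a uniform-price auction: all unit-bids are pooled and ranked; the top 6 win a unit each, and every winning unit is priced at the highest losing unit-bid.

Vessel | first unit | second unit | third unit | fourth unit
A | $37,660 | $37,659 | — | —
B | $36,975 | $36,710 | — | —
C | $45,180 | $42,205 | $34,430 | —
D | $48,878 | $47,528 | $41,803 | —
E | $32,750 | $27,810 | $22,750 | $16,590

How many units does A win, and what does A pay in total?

A: 1 unit, pays $37,659

Pooled unit-bids ranked (top 6): 48,878 (D-1), 47,528 (D-2), 45,180 (C-1), 42,205 (C-2), 41,803 (D-3), 37,660 (A-1)
Highest rejected unit-bid = $37,659.
A wins 1 unit(s) at $37,659 each.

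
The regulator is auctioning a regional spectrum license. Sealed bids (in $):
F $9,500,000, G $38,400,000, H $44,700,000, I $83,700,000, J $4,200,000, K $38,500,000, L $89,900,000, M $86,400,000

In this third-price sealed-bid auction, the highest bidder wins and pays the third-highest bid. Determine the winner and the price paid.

L pays $83,700,000

Bids ranked: 89,900,000 (L) > 86,400,000 (M) > 83,700,000 (I) > 44,700,000 (H) > 38,500,000 (K) > 38,400,000 (G) > …
L is highest; pays the third-highest bid, $83,700,000.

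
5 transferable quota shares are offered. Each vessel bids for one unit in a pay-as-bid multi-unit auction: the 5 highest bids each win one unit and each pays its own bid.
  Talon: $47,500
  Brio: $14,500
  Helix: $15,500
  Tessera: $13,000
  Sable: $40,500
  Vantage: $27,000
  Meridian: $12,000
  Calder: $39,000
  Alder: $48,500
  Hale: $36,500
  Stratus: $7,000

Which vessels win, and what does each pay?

Alder $48,500, Talon $47,500, Sable $40,500, Calder $39,000, Hale $36,500

Ordering the bids: 48,500 (Alder), 47,500 (Talon), 40,500 (Sable), 39,000 (Calder), 36,500 (Hale), 27,000 (Vantage), 15,500 (Helix), …
Top 5: Alder, Talon, Sable, Calder, Hale.
Each winner pays its own bid: Alder $48,500, Talon $47,500, Sable $40,500, Calder $39,000, Hale $36,500.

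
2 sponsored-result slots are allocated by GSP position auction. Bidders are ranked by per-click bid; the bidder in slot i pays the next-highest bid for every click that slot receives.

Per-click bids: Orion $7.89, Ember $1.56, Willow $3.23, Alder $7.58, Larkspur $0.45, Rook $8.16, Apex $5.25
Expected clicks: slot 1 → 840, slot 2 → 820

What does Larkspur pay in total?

Larkspur pays $0.00

Per-click bids in order: $8.16 (Rook) > $7.89 (Orion) > $7.58 (Alder) > …
Larkspur ranks below slot 2 → no slot, pays nothing.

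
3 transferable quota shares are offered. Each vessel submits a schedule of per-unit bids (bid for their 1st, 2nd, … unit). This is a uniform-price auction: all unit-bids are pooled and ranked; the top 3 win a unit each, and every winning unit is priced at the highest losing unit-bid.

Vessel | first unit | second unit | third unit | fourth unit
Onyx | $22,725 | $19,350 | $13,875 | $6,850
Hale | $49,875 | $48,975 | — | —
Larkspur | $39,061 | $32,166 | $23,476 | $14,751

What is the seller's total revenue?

Total revenue: $96,498

Pooled unit-bids ranked (top 3): 49,875 (Hale-1), 48,975 (Hale-2), 39,061 (Larkspur-1)
First bid not allocated: $32,166.
Allocation: Hale 2, Larkspur 1. Every unit priced at $32,166.
Revenue = 3 × 32,166 = $96,498.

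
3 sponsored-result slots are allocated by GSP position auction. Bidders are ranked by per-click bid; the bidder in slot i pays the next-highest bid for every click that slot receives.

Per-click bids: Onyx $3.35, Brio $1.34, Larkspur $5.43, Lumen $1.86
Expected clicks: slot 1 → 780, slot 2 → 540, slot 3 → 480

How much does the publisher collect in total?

Per-click bids in order: $5.43 (Larkspur) > $3.35 (Onyx) > $1.86 (Lumen) > $1.34 (Brio)
Slot 1: Larkspur pays $3.35 × 780 = $2613.00
Slot 2: Onyx pays $1.86 × 540 = $1004.40
Slot 3: Lumen pays $1.34 × 480 = $643.20
Total = $4260.60

Total revenue: $4260.60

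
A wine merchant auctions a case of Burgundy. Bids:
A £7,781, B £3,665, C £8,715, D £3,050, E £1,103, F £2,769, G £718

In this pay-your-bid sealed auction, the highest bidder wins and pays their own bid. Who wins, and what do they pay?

C pays £8,715

Bids ranked: 8,715 (C) > 7,781 (A) > 3,665 (B) > 3,050 (D) > 2,769 (F) > 1,103 (E) > …
C has the highest bid and pays exactly that: £8,715.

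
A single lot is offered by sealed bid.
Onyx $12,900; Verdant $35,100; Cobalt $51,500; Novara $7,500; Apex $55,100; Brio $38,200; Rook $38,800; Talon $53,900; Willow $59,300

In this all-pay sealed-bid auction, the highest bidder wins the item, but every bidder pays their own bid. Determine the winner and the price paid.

Rule: the highest bidder wins the item, but every bidder pays their own bid.
Sorting bids: 59,300 (Willow) > 55,100 (Apex) > 53,900 (Talon) > 51,500 (Cobalt) > 38,800 (Rook) > 38,200 (Brio) > …
Willow wins with the top bid; all bids are sunk regardless.

Willow pays $59,300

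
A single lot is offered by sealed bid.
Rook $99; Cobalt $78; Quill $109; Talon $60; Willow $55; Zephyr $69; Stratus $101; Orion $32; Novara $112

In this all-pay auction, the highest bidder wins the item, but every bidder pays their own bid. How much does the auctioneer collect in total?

Total revenue: $715

Sorting bids: 112 (Novara) > 109 (Quill) > 101 (Stratus) > 99 (Rook) > 78 (Cobalt) > 69 (Zephyr) > …
Every bidder forfeits their bid regardless of winning.
Revenue = 99 + 78 + 109 + 60 + 55 + 69 + 101 + 32 + 112 = $715.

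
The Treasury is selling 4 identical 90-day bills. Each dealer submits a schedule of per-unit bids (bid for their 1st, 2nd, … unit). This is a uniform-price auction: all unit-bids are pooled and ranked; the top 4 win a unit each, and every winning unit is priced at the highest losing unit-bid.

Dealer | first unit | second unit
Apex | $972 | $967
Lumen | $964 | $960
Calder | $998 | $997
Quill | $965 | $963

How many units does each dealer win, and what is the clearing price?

Apex 2, Calder 2; clearing price $965

Pooled unit-bids ranked (top 4): 998 (Calder-1), 997 (Calder-2), 972 (Apex-1), 967 (Apex-2)
The (k+1)-th unit-bid is $965.
Allocation: Apex 2, Calder 2.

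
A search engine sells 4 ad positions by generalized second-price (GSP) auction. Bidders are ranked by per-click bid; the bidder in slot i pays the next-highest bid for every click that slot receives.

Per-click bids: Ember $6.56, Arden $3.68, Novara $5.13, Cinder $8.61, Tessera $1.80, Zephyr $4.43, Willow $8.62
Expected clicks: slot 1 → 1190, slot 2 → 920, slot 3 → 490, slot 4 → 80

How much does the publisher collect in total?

Total revenue: $19149.20

Ranked by bid: $8.62 (Willow) > $8.61 (Cinder) > $6.56 (Ember) > $5.13 (Novara) > $4.43 (Zephyr) > …
Slot 1: Willow pays $8.61 × 1190 = $10245.90
Slot 2: Cinder pays $6.56 × 920 = $6035.20
Slot 3: Ember pays $5.13 × 490 = $2513.70
Slot 4: Novara pays $4.43 × 80 = $354.40
Total = $19149.20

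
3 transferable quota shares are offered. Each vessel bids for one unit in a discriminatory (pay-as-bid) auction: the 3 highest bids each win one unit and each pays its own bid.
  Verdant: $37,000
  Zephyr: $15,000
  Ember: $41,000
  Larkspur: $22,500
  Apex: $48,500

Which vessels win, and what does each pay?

Ordering the bids: 48,500 (Apex), 41,000 (Ember), 37,000 (Verdant), 22,500 (Larkspur), 15,000 (Zephyr)
The 3 highest are Apex, Ember, Verdant.
Each winner pays its own bid: Apex $48,500, Ember $41,000, Verdant $37,000.

Apex $48,500, Ember $41,000, Verdant $37,000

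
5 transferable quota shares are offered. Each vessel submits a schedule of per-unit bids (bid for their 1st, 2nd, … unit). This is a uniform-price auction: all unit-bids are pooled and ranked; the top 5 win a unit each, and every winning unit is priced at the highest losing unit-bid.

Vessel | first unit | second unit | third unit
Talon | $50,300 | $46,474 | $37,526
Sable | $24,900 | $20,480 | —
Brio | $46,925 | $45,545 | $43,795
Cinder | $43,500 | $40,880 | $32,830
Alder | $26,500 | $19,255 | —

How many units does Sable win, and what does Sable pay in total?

All unit-bids, highest first — top 5: 50,300 (Talon-1), 46,925 (Brio-1), 46,474 (Talon-2), 45,545 (Brio-2), 43,795 (Brio-3)
Highest rejected unit-bid = $43,500.
Sable wins 0 unit(s) at $43,500 each.

Sable: 0 units, pays $0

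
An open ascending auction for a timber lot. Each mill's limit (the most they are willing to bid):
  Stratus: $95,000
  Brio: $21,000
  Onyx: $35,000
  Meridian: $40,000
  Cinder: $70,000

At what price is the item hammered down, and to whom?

Limits ranked: 95,000 (Stratus) > 70,000 (Cinder) > 40,000 (Meridian) > 35,000 (Onyx) > 21,000 (Brio)
Cinder is the last rival to drop out, at $70,000; Stratus remains and wins at that price.

Stratus wins at $70,000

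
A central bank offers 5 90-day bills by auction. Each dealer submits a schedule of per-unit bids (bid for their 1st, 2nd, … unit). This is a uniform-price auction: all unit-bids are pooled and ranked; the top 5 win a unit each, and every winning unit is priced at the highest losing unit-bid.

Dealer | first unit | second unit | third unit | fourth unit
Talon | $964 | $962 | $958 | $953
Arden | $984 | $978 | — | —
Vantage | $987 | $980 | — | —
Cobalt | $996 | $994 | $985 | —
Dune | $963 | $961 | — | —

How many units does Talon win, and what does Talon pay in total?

Talon: 0 units, pays $0

All unit-bids, highest first — top 5: 996 (Cobalt-1), 994 (Cobalt-2), 987 (Vantage-1), 985 (Cobalt-3), 984 (Arden-1)
First bid not allocated: $980.
Talon wins 0 unit(s) at $980 each.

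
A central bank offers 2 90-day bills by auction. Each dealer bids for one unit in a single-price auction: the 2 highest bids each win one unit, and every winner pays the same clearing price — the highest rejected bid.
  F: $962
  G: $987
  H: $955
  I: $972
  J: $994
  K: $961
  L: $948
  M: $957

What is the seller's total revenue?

Sorting: 994 (J), 987 (G), 972 (I), 962 (F), …
Top 2: J, G.
Clearing price = highest rejected bid = $972.
Total revenue = 2 × $972 = $1,944.

Total revenue: $1,944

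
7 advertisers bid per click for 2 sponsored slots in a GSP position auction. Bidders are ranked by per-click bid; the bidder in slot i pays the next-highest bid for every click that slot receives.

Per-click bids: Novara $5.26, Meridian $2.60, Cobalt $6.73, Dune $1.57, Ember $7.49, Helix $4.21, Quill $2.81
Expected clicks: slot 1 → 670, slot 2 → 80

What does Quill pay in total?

Per-click bids in order: $7.49 (Ember) > $6.73 (Cobalt) > $5.26 (Novara) > …
Quill ranks below slot 2 → no slot, pays nothing.

Quill pays $0.00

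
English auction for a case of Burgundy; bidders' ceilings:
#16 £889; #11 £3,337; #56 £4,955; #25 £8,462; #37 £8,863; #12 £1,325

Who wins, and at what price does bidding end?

Ascending (English) auction: the price rises until one bidder remains; the winner pays the price at which the last rival dropped out.
Limits ranked: 8,863 (#37) > 8,462 (#25) > 4,955 (#56) > 3,337 (#11) > 1,325 (#12) > 889 (#16)
#25 is the last rival to drop out, at £8,462; #37 remains and wins at that price.

#37 wins at £8,462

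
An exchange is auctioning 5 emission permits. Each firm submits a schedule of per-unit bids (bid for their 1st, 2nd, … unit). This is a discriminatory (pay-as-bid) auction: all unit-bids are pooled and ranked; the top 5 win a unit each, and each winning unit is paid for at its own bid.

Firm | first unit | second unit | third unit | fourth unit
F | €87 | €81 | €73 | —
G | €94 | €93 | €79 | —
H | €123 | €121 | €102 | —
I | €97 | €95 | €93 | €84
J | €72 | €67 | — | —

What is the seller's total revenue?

Pooled unit-bids ranked (top 5): 123 (H-1), 121 (H-2), 102 (H-3), 97 (I-1), 95 (I-2)
Next rejected bid: €94 (not a price — pay-as-bid).
Each winning unit pays its own bid.
Revenue = 123 + 121 + 102 + 97 + 95 = €538.

Total revenue: €538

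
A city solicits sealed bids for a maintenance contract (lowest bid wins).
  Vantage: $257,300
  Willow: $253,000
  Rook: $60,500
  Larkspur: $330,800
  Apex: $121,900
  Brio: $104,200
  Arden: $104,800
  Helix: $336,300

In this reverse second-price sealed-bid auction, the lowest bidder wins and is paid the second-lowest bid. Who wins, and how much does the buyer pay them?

Rook is paid $104,200

Rule: the lowest bidder wins and is paid the second-lowest bid.
Bids ranked: 60,500 (Rook) < 104,200 (Brio) < 104,800 (Arden) < 121,900 (Apex) < 253,000 (Willow) < 257,300 (Vantage) < …
Rook wins with the lowest bid; price is set by the runner-up at $104,200.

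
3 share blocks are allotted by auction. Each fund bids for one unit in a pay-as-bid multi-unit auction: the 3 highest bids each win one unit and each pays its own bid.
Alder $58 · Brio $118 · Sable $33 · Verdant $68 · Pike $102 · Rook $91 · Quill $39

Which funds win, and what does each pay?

Ordering the bids: 118 (Brio), 102 (Pike), 91 (Rook), 68 (Verdant), 58 (Alder), …
Top 3: Brio, Pike, Rook.
Each winner pays its own bid: Brio $118, Pike $102, Rook $91.

Brio $118, Pike $102, Rook $91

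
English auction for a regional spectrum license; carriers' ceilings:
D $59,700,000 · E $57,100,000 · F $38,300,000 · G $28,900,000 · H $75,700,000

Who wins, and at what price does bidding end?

H wins at $59,700,000

Rule: the price rises until one bidder remains; the winner pays the price at which the last rival dropped out.
Limits ranked: 75,700,000 (H) > 59,700,000 (D) > 57,100,000 (E) > 38,300,000 (F) > 28,900,000 (G)
D is the last rival to drop out, at $59,700,000; H remains and wins at that price.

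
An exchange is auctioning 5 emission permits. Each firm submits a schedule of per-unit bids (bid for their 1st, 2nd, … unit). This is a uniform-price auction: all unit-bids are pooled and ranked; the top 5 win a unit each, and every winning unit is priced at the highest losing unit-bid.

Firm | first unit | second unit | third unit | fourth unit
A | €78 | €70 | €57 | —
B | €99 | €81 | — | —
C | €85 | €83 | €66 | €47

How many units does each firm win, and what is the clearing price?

A 1, B 2, C 2; clearing price €70

Merging the schedules and taking the best 5: 99 (B-1), 85 (C-1), 83 (C-2), 81 (B-2), 78 (A-1)
The (k+1)-th unit-bid is €70.
Allocation: A 1, B 2, C 2.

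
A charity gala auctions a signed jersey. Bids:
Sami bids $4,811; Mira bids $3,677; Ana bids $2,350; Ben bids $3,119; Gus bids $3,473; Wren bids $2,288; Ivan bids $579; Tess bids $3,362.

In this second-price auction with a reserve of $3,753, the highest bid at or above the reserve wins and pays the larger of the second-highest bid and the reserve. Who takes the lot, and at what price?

Sami pays $3,753

Second-price auction with a reserve of $3,753: the highest bid at or above the reserve wins and pays the larger of the second-highest bid and the reserve.
Bids in order: 4,811 (Sami) > 3,677 (Mira) > 3,473 (Gus) > 3,362 (Tess) > 3,119 (Ben) > 2,350 (Ana) > …
Highest eligible bid: Sami at $4,811.
Second-highest bid $3,677 is below the reserve $3,753, so the reserve binds → payment $3,753.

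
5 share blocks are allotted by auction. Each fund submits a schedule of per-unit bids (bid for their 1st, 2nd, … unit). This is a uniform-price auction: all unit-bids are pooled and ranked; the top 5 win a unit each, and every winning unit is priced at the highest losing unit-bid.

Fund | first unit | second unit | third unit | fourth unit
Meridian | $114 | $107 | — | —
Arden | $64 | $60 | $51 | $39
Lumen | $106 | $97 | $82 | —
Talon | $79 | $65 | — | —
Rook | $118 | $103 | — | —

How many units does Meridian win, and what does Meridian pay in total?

Pooled unit-bids ranked (top 5): 118 (Rook-1), 114 (Meridian-1), 107 (Meridian-2), 106 (Lumen-1), 103 (Rook-2)
First bid not allocated: $97.
Meridian wins 2 unit(s) at $97 each.

Meridian: 2 units, pays $194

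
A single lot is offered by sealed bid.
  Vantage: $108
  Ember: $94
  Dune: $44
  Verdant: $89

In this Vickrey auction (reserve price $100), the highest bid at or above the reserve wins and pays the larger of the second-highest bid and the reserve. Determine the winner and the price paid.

Rule: the highest bid at or above the reserve wins and pays the larger of the second-highest bid and the reserve.
Bids ranked: 108 (Vantage) > 94 (Ember) > 89 (Verdant) > 44 (Dune)
Highest eligible bid: Vantage at $108.
Second-highest bid $94 is below the reserve $100, so the reserve binds → payment $100.

Vantage pays $100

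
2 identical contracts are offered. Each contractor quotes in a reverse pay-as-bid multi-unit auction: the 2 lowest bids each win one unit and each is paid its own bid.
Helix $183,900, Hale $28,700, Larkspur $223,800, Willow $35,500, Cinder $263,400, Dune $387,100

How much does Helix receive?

Helix is paid $0

Ordering the bids: 28,700 (Hale), 35,500 (Willow), 183,900 (Helix), 223,800 (Larkspur), …
Lowest 2: Hale, Willow.
Helix does not win → $0.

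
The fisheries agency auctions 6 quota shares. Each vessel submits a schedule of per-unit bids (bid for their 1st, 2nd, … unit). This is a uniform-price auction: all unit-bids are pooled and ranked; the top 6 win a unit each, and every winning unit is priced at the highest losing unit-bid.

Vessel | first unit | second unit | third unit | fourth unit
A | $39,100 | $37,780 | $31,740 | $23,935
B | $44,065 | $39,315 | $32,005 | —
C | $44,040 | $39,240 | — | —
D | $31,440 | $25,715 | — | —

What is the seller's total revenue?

Total revenue: $192,030

All unit-bids, highest first — top 6: 44,065 (B-1), 44,040 (C-1), 39,315 (B-2), 39,240 (C-2), 39,100 (A-1), 37,780 (A-2)
Highest rejected unit-bid = $32,005.
Allocation: A 2, B 2, C 2. Every unit priced at $32,005.
Revenue = 6 × 32,005 = $192,030.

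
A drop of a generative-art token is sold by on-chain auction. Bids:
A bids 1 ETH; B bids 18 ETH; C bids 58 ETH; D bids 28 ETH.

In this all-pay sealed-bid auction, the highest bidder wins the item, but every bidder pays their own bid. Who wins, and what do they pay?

C pays 58 ETH

Sorting bids: 58 (C) > 28 (D) > 18 (B) > 1 (A)
C is highest and takes the item; every bidder forfeits their bid.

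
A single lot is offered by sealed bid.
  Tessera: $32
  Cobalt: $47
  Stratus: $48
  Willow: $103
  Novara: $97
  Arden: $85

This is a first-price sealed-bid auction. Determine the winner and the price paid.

Rule: the highest bidder wins and pays their own bid.
Sorting bids: 103 (Willow) > 97 (Novara) > 85 (Arden) > 48 (Stratus) > 47 (Cobalt) > 32 (Tessera)
First-price: Willow pays what they bid, $103.

Willow pays $103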